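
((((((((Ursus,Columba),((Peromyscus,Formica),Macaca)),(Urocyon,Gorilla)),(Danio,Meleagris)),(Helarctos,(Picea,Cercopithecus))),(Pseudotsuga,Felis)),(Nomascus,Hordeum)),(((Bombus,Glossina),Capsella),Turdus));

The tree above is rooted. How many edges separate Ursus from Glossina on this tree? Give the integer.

12

The MRCA of Ursus and Glossina is the root of the tree.
From Ursus up to that node: 8 branches. From Glossina up to the same node: 4 branches. Total: 8 + 4 = 12.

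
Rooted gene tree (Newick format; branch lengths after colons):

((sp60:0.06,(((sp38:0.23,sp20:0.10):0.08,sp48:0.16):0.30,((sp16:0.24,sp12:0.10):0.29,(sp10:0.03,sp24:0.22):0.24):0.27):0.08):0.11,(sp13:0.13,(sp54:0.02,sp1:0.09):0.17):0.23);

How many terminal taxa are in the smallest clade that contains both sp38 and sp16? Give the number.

7

The MRCA of sp38 and sp16 is the node subtending (((sp38,sp20),sp48),((sp16,sp12),(sp10,sp24))).
That clade contains 7 terminal taxa: sp10, sp12, sp16, sp20, sp24, sp38, sp48.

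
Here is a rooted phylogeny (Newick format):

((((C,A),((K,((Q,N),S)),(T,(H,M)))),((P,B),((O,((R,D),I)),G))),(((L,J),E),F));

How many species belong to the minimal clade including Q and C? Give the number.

The MRCA of Q and C is the node subtending ((C,A),((K,((Q,N),S)),(T,(H,M)))).
That clade contains 9 terminal taxa: A, C, H, K, M, N, Q, S, T.

9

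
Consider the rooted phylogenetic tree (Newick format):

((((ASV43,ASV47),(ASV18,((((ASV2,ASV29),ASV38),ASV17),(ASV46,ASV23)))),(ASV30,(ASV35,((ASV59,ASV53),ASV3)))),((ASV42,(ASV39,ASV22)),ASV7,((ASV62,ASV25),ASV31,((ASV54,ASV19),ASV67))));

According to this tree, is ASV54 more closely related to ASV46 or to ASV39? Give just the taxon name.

ASV39

The MRCA of ASV54 and ASV39 subtends ((ASV42,(ASV39,ASV22)),ASV7,((ASV62,ASV25),ASV31,((ASV54,ASV19),ASV67))) (10 taxa).
The MRCA of ASV54 and ASV46 is the root, subtending the entire tree (24 taxa).
The first is nested inside the second, so ASV54 shares a more recent common ancestor with ASV39.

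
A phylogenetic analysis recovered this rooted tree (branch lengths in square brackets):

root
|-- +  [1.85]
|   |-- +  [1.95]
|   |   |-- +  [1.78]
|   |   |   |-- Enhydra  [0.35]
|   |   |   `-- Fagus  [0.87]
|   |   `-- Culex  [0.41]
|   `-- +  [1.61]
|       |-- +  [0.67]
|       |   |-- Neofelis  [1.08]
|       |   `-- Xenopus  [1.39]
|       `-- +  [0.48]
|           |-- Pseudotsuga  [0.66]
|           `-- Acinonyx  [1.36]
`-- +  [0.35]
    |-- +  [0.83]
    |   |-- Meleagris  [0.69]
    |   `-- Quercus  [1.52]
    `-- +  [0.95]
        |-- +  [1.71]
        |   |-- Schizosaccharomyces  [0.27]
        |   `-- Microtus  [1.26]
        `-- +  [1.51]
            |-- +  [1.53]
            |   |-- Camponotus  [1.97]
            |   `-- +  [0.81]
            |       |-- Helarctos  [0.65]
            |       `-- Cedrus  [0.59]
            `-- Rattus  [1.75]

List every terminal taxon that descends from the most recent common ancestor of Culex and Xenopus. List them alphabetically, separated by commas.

Tracing Culex: it sits inside ((Enhydra,Fagus),Culex).
Tracing Xenopus: it sits inside (Neofelis,Xenopus).
The smallest clade enclosing both is (((Enhydra,Fagus),Culex),((Neofelis,Xenopus),(Pseudotsuga,Acinonyx))); the answer is its 7 terminal taxa in alphabetical order.

Acinonyx, Culex, Enhydra, Fagus, Neofelis, Pseudotsuga, Xenopus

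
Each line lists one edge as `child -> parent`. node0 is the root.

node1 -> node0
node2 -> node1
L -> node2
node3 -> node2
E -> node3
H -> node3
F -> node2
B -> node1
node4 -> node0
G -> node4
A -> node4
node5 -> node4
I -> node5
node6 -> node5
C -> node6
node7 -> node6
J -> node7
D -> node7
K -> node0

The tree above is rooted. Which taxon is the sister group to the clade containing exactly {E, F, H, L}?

B

The clade containing exactly {E, F, H, L} attaches to the tree at the node subtending ((L,(E,H),F),B).
The other lineage descending from that same node — the sister group — is the single tip B.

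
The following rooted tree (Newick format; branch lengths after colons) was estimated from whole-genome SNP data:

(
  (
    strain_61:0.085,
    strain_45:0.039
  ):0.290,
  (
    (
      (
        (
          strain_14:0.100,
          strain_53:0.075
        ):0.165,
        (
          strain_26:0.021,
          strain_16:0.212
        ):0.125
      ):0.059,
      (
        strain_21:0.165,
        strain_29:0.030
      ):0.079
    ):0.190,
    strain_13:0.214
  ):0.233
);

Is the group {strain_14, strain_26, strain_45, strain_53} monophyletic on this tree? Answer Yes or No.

The MRCA of the listed taxa is the root, so the smallest clade containing them is the whole tree.
That clade also contains strain_13, strain_16, strain_21, strain_29, strain_61, which are not in the proposed group, so the group is not monophyletic.

No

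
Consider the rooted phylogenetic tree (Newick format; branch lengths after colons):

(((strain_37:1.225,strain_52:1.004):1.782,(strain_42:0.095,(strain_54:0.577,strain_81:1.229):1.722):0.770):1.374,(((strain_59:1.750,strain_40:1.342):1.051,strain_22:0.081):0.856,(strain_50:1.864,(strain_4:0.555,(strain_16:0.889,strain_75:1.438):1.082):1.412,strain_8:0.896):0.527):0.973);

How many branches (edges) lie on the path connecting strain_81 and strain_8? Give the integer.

The MRCA of strain_81 and strain_8 is the root of the tree.
From strain_81 up to that node: 4 branches. From strain_8 up to the same node: 3 branches. Total: 4 + 3 = 7.

7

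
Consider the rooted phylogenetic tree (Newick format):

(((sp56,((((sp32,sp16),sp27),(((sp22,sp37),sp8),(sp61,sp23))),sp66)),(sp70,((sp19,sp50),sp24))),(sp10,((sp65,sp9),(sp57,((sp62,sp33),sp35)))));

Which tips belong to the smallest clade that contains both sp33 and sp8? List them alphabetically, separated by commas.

sp10, sp16, sp19, sp22, sp23, sp24, sp27, sp32, sp33, sp35, sp37, sp50, sp56, sp57, sp61, sp62, sp65, sp66, sp70, sp8, sp9

Tracing sp33: it sits inside (sp62,sp33).
Tracing sp8: it sits inside ((sp22,sp37),sp8).
The smallest clade enclosing both is the whole tree (their MRCA is the root), so the answer is all 21 tips in alphabetical order.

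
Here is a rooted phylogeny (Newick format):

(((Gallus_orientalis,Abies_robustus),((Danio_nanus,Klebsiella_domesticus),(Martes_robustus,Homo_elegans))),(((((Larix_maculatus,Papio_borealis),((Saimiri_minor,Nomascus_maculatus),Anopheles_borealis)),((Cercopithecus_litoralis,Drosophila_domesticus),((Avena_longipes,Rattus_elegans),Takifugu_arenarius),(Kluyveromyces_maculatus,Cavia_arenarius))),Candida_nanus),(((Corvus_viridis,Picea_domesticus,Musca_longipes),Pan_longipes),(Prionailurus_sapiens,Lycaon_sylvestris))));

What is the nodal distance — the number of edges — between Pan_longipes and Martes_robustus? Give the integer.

8

The MRCA of Pan_longipes and Martes_robustus is the root of the tree.
From Pan_longipes up to that node: 4 branches. From Martes_robustus up to the same node: 4 branches. Total: 4 + 4 = 8.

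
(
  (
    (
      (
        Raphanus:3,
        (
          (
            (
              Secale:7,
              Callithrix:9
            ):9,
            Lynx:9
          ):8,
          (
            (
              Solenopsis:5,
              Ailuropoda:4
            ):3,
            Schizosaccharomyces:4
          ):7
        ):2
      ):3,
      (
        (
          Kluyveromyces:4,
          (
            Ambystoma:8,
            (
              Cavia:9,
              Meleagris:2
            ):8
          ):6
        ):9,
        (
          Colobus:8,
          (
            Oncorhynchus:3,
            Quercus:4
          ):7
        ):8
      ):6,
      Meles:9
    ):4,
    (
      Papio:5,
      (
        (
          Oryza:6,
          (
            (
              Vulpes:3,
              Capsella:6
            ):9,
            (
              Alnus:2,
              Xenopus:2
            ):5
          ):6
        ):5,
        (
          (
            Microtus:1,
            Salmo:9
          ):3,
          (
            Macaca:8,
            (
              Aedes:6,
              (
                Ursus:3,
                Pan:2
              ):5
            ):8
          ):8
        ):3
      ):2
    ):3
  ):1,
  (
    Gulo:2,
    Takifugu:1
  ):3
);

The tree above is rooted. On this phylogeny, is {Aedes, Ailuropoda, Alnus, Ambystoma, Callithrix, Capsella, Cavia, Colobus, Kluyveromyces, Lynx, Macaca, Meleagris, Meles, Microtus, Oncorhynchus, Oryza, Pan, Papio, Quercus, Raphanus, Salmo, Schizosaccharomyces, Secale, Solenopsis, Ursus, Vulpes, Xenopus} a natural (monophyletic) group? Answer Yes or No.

The most recent common ancestor of these taxa subtends (((Raphanus,(((Secale,Callithrix),Lynx),((Solenopsis,Ailuropoda),Schizosaccharomyces))),((Kluyveromyces,(Ambystoma,(Cavia,Meleagris))),(Colobus,(Oncorhynchus,Quercus))),Meles),(Papio,((Oryza,((Vulpes,Capsella),(Alnus,Xenopus))),((Microtus,Salmo),(Macaca,(Aedes,(Ursus,Pan))))))).
That clade has exactly 27 tips — every listed taxon and nothing else — so the group is monophyletic.

Yes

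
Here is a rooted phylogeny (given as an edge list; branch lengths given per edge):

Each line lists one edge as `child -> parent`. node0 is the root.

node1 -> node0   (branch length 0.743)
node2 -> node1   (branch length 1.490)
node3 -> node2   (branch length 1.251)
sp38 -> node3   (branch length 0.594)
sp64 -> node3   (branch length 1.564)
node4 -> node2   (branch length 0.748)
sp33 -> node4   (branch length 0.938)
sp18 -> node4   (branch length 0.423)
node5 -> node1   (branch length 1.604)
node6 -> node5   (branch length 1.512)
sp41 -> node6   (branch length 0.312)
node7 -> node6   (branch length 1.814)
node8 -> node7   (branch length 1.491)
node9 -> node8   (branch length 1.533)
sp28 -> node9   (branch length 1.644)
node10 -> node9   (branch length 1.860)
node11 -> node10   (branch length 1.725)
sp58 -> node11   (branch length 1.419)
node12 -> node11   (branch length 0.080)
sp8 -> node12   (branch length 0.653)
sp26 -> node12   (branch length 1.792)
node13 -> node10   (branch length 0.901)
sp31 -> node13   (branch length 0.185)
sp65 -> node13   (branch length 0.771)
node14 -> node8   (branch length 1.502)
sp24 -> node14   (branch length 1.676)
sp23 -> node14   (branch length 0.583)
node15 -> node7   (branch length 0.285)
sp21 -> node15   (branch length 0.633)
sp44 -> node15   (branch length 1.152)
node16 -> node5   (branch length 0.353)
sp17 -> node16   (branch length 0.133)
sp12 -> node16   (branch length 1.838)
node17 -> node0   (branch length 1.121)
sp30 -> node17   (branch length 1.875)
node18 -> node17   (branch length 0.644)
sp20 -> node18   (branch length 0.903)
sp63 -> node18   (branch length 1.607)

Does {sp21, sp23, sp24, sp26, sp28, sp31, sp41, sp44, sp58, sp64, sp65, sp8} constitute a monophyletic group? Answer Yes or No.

The MRCA of the listed taxa subtends (((sp38,sp64),(sp33,sp18)),((sp41,(((sp28,((sp58,(sp8,sp26)),(sp31,sp65))),(sp24,sp23)),(sp21,sp44))),(sp17,sp12))).
That clade also contains sp12, sp17, sp18, sp33, sp38, which are not in the proposed group, so the group is not monophyletic.

No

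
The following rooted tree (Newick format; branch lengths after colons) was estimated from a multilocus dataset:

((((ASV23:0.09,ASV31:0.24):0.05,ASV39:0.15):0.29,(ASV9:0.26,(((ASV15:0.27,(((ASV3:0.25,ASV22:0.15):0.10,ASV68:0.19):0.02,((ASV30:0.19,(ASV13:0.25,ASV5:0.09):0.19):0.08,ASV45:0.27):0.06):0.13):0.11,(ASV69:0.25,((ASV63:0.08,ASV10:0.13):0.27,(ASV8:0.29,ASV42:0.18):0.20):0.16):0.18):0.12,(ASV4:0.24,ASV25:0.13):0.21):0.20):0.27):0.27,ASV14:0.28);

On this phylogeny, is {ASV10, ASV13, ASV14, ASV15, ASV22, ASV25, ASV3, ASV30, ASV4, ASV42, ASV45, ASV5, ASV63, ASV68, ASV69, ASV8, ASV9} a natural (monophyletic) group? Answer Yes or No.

The MRCA of the listed taxa is the root, so the smallest clade containing them is the whole tree.
That clade also contains ASV23, ASV31, ASV39, which are not in the proposed group, so the group is not monophyletic.

No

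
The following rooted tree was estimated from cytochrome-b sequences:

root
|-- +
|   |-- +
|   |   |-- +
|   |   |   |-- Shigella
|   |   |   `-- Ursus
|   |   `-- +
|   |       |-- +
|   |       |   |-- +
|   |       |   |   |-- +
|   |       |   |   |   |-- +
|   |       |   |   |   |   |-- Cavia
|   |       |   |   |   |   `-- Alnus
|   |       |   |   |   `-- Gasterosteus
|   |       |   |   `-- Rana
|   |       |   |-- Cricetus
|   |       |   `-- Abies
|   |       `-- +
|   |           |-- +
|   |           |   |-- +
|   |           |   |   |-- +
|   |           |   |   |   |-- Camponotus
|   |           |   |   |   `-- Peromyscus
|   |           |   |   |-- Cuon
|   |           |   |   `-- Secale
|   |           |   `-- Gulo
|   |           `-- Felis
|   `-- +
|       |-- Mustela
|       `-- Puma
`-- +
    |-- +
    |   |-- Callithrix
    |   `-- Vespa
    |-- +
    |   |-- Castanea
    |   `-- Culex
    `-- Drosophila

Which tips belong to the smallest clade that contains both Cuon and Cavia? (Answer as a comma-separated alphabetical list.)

Tracing Cuon: it sits inside ((Camponotus,Peromyscus),Cuon,Secale).
Tracing Cavia: it sits inside (Cavia,Alnus).
The smallest clade enclosing both is (((((Cavia,Alnus),Gasterosteus),Rana),Cricetus,Abies),((((Camponotus,Peromyscus),Cuon,Secale),Gulo),Felis)); the answer is its 12 terminal taxa in alphabetical order.

Abies, Alnus, Camponotus, Cavia, Cricetus, Cuon, Felis, Gasterosteus, Gulo, Peromyscus, Rana, Secale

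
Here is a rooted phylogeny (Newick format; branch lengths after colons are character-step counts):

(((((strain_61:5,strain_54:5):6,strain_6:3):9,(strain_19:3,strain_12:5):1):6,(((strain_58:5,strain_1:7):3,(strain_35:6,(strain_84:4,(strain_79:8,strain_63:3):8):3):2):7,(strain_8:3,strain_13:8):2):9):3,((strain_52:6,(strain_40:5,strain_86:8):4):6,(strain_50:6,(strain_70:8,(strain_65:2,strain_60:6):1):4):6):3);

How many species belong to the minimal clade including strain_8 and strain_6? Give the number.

13

The MRCA of strain_8 and strain_6 is the node subtending ((((strain_61,strain_54),strain_6),(strain_19,strain_12)),(((strain_58,strain_1),(strain_35,(strain_84,(strain_79,strain_63)))),(strain_8,strain_13))).
That clade contains 13 terminal taxa: strain_1, strain_12, strain_13, strain_19, strain_35, strain_54, strain_58, strain_6, strain_61, strain_63, strain_79, strain_8, strain_84.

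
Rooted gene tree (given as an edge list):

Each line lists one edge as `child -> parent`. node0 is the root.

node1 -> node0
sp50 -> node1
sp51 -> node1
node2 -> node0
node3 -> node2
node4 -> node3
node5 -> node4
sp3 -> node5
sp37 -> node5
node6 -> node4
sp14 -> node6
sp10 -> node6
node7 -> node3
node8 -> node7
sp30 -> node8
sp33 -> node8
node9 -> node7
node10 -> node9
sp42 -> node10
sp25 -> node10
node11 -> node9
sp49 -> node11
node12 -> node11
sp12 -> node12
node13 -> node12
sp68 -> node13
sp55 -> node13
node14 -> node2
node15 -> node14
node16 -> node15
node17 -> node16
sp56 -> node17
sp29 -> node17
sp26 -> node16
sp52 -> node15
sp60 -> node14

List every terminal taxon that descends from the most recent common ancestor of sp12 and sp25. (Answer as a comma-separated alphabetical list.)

Tracing sp12: it sits inside (sp12,(sp68,sp55)).
Tracing sp25: it sits inside (sp42,sp25).
The smallest clade enclosing both is ((sp42,sp25),(sp49,(sp12,(sp68,sp55)))); the answer is its 6 terminal taxa in alphabetical order.

sp12, sp25, sp42, sp49, sp55, sp68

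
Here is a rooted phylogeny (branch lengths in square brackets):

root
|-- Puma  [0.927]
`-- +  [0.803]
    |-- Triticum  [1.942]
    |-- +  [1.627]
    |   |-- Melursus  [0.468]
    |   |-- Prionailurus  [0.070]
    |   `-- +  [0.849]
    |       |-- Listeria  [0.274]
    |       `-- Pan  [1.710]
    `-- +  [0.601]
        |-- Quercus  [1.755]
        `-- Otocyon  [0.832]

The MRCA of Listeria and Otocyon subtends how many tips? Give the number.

The MRCA of Listeria and Otocyon is the node subtending (Triticum,(Melursus,Prionailurus,(Listeria,Pan)),(Quercus,Otocyon)).
That clade contains 7 terminal taxa: Listeria, Melursus, Otocyon, Pan, Prionailurus, Quercus, Triticum.

7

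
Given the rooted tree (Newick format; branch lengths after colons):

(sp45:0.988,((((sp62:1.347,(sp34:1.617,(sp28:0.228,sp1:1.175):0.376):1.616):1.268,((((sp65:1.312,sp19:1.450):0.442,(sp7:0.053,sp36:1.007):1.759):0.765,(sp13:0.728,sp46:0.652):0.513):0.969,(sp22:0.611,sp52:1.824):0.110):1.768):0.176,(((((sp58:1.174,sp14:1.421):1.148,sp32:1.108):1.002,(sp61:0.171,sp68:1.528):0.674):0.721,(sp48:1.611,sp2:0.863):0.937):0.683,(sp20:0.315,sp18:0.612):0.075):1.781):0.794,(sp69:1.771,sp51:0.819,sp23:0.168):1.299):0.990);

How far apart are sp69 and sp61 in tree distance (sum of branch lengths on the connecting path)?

7.894

The path runs sp69 → … → MRCA → … → sp61; the MRCA is the node subtending ((((sp62,(sp34,(sp28,sp1))),((((sp65,sp19),(sp7,sp36)),(sp13,sp46)),(sp22,sp52))),(((((sp58,sp14),sp32),(sp61,sp68)),(sp48,sp2)),(sp20,sp18))),(sp69,sp51,sp23)).
Branch lengths along that path: 1.771 + 1.299 + 0.794 + 1.781 + 0.683 + 0.721 + 0.674 + 0.171 = 7.894.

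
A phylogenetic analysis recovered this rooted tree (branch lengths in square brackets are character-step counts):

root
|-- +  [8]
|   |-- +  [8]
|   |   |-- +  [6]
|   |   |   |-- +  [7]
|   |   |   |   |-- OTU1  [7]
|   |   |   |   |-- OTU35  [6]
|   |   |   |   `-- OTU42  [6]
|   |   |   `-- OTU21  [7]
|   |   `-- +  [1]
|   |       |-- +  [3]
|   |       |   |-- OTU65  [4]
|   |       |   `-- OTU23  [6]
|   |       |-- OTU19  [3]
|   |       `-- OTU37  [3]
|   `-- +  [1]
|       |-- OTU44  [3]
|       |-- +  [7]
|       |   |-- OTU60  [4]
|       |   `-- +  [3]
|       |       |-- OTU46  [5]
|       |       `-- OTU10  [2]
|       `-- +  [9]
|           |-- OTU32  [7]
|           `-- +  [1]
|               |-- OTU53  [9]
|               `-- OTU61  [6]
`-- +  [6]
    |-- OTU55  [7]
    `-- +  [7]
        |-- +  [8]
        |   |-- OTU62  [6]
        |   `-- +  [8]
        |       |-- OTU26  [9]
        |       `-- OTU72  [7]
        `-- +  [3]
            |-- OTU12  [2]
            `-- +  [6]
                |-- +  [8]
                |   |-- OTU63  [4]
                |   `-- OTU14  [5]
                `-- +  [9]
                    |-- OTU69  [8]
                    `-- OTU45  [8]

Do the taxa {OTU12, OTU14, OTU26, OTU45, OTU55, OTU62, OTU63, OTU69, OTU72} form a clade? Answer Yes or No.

The most recent common ancestor of these taxa subtends (OTU55,((OTU62,(OTU26,OTU72)),(OTU12,((OTU63,OTU14),(OTU69,OTU45))))).
That clade has exactly 9 tips — every listed taxon and nothing else — so the group is monophyletic.

Yes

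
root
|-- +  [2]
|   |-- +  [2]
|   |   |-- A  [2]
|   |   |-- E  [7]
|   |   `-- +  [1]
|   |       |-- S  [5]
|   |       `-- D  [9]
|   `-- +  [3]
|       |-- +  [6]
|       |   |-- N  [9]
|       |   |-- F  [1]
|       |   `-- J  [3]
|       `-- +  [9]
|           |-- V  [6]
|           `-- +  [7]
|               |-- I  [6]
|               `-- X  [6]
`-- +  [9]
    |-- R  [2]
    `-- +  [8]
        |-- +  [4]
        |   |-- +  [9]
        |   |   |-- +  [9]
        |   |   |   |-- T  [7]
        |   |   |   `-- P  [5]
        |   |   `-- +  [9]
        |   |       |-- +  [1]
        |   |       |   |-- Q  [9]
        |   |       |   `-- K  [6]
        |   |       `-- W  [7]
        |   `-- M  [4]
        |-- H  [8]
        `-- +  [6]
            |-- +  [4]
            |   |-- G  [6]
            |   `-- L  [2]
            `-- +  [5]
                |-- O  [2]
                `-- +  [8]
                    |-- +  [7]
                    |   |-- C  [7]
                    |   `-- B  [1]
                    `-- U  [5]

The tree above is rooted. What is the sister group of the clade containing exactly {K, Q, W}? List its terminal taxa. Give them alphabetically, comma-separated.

P, T

The clade containing exactly {K, Q, W} attaches to the tree at the node subtending ((T,P),((Q,K),W)).
The other lineage descending from that same node — the sister group — is (T,P); its 2 tips in alphabetical order are the answer.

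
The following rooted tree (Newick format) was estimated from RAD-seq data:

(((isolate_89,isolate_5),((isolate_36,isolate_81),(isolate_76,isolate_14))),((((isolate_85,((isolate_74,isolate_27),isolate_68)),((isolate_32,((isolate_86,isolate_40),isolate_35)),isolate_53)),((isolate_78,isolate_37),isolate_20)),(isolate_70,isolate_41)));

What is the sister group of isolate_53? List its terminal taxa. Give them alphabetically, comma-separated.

isolate_53 attaches to the tree at the node subtending ((isolate_32,((isolate_86,isolate_40),isolate_35)),isolate_53).
The other lineage descending from that same node — the sister group — is (isolate_32,((isolate_86,isolate_40),isolate_35)); its 4 tips in alphabetical order are the answer.

isolate_32, isolate_35, isolate_40, isolate_86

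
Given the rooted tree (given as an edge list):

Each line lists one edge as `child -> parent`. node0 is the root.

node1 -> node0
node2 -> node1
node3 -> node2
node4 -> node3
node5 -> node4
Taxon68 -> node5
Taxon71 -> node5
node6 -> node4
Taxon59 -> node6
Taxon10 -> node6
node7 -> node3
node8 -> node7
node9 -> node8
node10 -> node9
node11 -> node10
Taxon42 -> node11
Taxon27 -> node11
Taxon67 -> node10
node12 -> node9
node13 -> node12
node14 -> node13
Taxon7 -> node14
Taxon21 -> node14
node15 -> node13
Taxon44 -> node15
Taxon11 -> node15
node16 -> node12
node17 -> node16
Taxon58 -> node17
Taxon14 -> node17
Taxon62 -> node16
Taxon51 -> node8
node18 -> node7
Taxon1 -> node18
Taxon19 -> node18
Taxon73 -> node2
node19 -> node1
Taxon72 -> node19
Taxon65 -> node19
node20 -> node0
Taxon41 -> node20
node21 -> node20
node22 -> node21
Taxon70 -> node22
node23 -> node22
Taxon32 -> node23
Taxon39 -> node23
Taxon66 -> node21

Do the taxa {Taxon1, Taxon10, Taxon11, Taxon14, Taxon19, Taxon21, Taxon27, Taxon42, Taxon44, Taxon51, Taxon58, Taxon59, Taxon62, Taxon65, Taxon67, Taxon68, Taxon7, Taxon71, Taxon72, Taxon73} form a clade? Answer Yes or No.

The most recent common ancestor of these taxa subtends (((((Taxon68,Taxon71),(Taxon59,Taxon10)),(((((Taxon42,Taxon27),Taxon67),(((Taxon7,Taxon21),(Taxon44,Taxon11)),((Taxon58,Taxon14),Taxon62))),Taxon51),(Taxon1,Taxon19))),Taxon73),(Taxon72,Taxon65)).
That clade has exactly 20 tips — every listed taxon and nothing else — so the group is monophyletic.

Yes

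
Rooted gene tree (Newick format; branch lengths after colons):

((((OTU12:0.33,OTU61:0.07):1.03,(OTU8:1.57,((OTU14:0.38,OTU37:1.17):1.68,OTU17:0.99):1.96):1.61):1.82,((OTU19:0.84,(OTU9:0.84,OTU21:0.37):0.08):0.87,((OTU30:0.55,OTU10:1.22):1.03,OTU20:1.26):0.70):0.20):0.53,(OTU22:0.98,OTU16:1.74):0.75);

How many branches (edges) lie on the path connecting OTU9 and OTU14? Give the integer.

9

The MRCA of OTU9 and OTU14 is the node subtending (((OTU12,OTU61),(OTU8,((OTU14,OTU37),OTU17))),((OTU19,(OTU9,OTU21)),((OTU30,OTU10),OTU20))).
From OTU9 up to that node: 4 branches. From OTU14 up to the same node: 5 branches. Total: 4 + 5 = 9.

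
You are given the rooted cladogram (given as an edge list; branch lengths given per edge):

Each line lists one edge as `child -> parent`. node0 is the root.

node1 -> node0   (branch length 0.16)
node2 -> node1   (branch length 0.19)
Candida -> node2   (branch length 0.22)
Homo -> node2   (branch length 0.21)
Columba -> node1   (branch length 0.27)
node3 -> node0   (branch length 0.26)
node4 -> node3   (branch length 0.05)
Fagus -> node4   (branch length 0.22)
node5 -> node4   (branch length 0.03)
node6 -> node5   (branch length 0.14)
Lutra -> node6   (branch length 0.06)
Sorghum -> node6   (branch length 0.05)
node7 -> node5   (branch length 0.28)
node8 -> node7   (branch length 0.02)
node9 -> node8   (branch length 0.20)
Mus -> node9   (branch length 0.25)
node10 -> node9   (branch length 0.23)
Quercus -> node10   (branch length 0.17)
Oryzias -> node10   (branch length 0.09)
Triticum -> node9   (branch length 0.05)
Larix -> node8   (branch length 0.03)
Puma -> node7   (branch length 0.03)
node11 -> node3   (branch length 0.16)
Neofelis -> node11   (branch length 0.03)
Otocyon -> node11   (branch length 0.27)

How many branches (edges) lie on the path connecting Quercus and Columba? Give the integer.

The MRCA of Quercus and Columba is the root of the tree.
From Quercus up to that node: 8 branches. From Columba up to the same node: 2 branches. Total: 8 + 2 = 10.

10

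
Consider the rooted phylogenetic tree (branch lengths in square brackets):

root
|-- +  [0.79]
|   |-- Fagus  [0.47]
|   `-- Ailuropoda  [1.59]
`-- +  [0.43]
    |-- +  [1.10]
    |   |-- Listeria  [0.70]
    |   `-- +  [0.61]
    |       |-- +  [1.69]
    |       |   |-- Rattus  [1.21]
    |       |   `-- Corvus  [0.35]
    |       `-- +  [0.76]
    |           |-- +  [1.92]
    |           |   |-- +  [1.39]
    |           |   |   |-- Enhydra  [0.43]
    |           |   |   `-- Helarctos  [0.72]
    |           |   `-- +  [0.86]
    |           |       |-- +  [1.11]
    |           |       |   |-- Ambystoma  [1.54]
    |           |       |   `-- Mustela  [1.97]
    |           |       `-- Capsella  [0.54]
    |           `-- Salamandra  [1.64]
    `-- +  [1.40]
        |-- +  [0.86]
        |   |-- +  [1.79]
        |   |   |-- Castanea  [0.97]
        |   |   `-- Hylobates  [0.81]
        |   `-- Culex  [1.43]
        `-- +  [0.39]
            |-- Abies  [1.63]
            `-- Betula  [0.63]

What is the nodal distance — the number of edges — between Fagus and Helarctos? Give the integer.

The MRCA of Fagus and Helarctos is the root of the tree.
From Fagus up to that node: 2 branches. From Helarctos up to the same node: 7 branches. Total: 2 + 7 = 9.

9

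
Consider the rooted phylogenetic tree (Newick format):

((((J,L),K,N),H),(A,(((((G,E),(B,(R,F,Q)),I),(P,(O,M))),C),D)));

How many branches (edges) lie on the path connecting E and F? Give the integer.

5

The MRCA of E and F is the node subtending ((G,E),(B,(R,F,Q)),I).
From E up to that node: 2 branches. From F up to the same node: 3 branches. Total: 2 + 3 = 5.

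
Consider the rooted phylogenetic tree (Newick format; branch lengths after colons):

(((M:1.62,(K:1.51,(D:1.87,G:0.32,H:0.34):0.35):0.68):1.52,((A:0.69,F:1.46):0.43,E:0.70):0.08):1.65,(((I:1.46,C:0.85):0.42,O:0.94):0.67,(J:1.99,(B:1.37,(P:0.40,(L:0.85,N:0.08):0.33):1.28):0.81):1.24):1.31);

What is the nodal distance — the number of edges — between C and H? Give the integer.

9

The MRCA of C and H is the root of the tree.
From C up to that node: 4 branches. From H up to the same node: 5 branches. Total: 4 + 5 = 9.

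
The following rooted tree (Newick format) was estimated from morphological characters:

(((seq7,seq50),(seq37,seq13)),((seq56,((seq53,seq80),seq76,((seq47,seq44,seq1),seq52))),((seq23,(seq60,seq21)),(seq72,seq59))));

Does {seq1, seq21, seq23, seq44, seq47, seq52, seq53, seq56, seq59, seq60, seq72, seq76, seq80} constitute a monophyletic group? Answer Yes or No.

Yes

The most recent common ancestor of these taxa subtends ((seq56,((seq53,seq80),seq76,((seq47,seq44,seq1),seq52))),((seq23,(seq60,seq21)),(seq72,seq59))).
That clade has exactly 13 tips — every listed taxon and nothing else — so the group is monophyletic.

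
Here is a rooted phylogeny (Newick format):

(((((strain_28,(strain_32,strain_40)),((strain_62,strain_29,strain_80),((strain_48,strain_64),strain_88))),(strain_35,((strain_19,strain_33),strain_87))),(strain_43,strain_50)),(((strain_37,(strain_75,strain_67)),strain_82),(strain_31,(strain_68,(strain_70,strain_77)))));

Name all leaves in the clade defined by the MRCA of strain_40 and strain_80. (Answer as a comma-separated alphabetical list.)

Tracing strain_40: it sits inside (strain_32,strain_40).
Tracing strain_80: it sits inside (strain_62,strain_29,strain_80).
The smallest clade enclosing both is ((strain_28,(strain_32,strain_40)),((strain_62,strain_29,strain_80),((strain_48,strain_64),strain_88))); the answer is its 9 terminal taxa in alphabetical order.

strain_28, strain_29, strain_32, strain_40, strain_48, strain_62, strain_64, strain_80, strain_88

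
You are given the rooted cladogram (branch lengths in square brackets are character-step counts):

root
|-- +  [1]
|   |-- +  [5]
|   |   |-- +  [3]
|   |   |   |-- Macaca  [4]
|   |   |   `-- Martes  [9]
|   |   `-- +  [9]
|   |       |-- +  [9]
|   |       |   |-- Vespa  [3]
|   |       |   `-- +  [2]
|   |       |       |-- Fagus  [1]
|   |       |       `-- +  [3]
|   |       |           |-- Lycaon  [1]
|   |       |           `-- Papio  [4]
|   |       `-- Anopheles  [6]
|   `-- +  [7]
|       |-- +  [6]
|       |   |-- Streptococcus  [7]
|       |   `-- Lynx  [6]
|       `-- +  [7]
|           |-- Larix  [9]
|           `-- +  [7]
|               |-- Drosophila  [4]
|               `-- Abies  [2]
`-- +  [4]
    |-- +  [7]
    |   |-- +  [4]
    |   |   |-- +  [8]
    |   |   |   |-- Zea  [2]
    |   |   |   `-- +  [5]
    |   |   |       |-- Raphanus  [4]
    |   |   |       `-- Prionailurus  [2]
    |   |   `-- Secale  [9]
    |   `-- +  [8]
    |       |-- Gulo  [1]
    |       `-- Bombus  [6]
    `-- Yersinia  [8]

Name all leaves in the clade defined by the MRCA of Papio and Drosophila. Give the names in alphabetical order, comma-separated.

Abies, Anopheles, Drosophila, Fagus, Larix, Lycaon, Lynx, Macaca, Martes, Papio, Streptococcus, Vespa

Tracing Papio: it sits inside (Lycaon,Papio).
Tracing Drosophila: it sits inside (Drosophila,Abies).
The smallest clade enclosing both is (((Macaca,Martes),((Vespa,(Fagus,(Lycaon,Papio))),Anopheles)),((Streptococcus,Lynx),(Larix,(Drosophila,Abies)))); the answer is its 12 terminal taxa in alphabetical order.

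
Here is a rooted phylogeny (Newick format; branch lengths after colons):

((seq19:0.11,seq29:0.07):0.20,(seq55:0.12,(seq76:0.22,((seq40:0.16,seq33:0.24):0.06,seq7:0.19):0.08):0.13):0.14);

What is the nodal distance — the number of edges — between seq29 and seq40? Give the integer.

The MRCA of seq29 and seq40 is the root of the tree.
From seq29 up to that node: 2 branches. From seq40 up to the same node: 5 branches. Total: 2 + 5 = 7.

7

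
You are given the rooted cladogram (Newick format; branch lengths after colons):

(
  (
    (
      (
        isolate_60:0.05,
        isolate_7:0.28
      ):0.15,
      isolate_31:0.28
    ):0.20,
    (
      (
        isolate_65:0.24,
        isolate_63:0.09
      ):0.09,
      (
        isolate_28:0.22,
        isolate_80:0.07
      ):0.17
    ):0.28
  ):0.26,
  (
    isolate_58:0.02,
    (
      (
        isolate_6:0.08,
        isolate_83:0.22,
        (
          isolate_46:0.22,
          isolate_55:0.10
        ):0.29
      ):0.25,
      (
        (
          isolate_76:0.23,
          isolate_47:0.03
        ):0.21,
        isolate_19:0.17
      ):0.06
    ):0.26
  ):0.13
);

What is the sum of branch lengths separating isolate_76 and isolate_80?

1.67

The path runs isolate_76 → … → MRCA → … → isolate_80; the MRCA is the root of the tree.
Branch lengths along that path: 0.23 + 0.21 + 0.06 + 0.26 + 0.13 + 0.26 + 0.28 + 0.17 + 0.07 = 1.67.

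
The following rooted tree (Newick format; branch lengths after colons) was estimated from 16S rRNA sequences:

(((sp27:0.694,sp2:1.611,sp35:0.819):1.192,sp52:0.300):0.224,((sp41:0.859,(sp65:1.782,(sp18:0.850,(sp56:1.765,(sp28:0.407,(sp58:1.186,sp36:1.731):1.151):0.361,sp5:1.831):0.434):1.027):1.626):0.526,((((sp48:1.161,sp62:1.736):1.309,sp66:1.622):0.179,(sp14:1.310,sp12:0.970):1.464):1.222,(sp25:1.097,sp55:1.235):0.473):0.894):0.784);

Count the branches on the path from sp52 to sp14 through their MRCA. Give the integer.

7

The MRCA of sp52 and sp14 is the root of the tree.
From sp52 up to that node: 2 branches. From sp14 up to the same node: 5 branches. Total: 2 + 5 = 7.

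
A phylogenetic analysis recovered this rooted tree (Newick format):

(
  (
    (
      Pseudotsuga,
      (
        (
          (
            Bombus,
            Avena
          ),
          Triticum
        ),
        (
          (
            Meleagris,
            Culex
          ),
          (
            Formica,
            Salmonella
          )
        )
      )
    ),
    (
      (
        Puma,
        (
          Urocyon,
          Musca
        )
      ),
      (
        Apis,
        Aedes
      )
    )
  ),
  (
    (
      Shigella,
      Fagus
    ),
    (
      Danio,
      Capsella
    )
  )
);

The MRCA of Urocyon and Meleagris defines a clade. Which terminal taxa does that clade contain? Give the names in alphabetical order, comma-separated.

Tracing Urocyon: it sits inside (Urocyon,Musca).
Tracing Meleagris: it sits inside (Meleagris,Culex).
The smallest clade enclosing both is ((Pseudotsuga,(((Bombus,Avena),Triticum),((Meleagris,Culex),(Formica,Salmonella)))),((Puma,(Urocyon,Musca)),(Apis,Aedes))); the answer is its 13 terminal taxa in alphabetical order.

Aedes, Apis, Avena, Bombus, Culex, Formica, Meleagris, Musca, Pseudotsuga, Puma, Salmonella, Triticum, Urocyon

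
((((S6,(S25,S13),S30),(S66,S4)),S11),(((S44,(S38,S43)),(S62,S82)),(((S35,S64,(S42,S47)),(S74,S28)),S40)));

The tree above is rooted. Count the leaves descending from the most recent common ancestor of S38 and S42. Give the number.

12

The MRCA of S38 and S42 is the node subtending (((S44,(S38,S43)),(S62,S82)),(((S35,S64,(S42,S47)),(S74,S28)),S40)).
That clade contains 12 terminal taxa: S28, S35, S38, S40, S42, S43, S44, S47, S62, S64, S74, S82.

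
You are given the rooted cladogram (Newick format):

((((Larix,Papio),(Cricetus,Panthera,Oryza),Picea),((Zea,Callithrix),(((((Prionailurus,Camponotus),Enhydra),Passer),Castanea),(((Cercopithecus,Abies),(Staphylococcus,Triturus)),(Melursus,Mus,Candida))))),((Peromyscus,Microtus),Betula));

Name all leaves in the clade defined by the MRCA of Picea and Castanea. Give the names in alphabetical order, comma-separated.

Tracing Picea: it sits inside ((Larix,Papio),(Cricetus,Panthera,Oryza),Picea).
Tracing Castanea: it sits inside ((((Prionailurus,Camponotus),Enhydra),Passer),Castanea).
The smallest clade enclosing both is (((Larix,Papio),(Cricetus,Panthera,Oryza),Picea),((Zea,Callithrix),(((((Prionailurus,Camponotus),Enhydra),Passer),Castanea),(((Cercopithecus,Abies),(Staphylococcus,Triturus)),(Melursus,Mus,Candida))))); the answer is its 20 terminal taxa in alphabetical order.

Abies, Callithrix, Camponotus, Candida, Castanea, Cercopithecus, Cricetus, Enhydra, Larix, Melursus, Mus, Oryza, Panthera, Papio, Passer, Picea, Prionailurus, Staphylococcus, Triturus, Zea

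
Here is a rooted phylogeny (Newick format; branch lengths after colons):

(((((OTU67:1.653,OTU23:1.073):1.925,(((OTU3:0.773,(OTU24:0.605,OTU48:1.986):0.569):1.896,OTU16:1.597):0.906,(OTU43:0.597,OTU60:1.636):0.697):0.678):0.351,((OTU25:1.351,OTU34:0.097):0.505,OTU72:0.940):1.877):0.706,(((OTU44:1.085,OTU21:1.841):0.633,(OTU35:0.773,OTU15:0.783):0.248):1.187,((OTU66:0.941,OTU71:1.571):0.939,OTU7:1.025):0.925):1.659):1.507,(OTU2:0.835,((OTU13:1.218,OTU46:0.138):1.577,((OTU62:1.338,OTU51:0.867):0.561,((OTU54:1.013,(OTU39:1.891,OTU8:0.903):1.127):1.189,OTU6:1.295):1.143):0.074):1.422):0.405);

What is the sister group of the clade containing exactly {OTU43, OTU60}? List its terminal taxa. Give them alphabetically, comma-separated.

The clade containing exactly {OTU43, OTU60} attaches to the tree at the node subtending (((OTU3,(OTU24,OTU48)),OTU16),(OTU43,OTU60)).
The other lineage descending from that same node — the sister group — is ((OTU3,(OTU24,OTU48)),OTU16); its 4 tips in alphabetical order are the answer.

OTU16, OTU24, OTU3, OTU48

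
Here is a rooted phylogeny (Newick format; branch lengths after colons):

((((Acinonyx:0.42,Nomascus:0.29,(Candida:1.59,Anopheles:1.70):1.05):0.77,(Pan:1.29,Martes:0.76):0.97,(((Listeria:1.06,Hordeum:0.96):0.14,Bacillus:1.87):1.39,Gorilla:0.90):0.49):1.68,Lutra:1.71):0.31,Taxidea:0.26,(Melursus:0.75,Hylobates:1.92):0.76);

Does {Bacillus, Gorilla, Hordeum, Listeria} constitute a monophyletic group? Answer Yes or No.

The most recent common ancestor of these taxa subtends (((Listeria,Hordeum),Bacillus),Gorilla).
That clade has exactly 4 tips — every listed taxon and nothing else — so the group is monophyletic.

Yes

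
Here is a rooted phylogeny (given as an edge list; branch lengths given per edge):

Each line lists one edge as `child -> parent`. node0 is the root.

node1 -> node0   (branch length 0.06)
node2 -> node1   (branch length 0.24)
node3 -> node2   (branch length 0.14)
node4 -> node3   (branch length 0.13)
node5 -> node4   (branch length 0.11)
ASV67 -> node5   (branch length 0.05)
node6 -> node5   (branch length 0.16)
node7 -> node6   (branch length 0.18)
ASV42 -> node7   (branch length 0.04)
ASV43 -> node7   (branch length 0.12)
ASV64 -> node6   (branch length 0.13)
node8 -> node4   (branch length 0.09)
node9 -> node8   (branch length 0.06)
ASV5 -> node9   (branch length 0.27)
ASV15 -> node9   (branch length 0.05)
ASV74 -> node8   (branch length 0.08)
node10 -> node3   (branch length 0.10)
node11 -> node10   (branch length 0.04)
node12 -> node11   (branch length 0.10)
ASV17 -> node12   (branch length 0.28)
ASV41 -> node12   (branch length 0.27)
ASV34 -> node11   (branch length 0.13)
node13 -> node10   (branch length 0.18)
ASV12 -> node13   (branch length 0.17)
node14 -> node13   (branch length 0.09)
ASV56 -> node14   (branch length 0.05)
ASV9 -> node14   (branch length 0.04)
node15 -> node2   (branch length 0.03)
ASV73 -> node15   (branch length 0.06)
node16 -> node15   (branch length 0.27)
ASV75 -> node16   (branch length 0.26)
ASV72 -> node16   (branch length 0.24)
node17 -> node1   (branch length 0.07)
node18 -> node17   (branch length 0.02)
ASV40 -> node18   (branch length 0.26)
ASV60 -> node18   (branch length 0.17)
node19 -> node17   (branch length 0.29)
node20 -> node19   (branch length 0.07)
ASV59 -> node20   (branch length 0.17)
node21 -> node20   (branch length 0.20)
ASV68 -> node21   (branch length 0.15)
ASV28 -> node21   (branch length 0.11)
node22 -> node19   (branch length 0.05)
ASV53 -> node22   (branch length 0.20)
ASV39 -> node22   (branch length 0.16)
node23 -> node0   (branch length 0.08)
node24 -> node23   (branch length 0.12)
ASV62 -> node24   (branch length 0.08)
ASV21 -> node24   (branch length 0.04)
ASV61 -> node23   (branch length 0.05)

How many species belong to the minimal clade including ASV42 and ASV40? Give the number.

23

The MRCA of ASV42 and ASV40 is the node subtending (((((ASV67,((ASV42,ASV43),ASV64)),((ASV5,ASV15),ASV74)),(((ASV17,ASV41),ASV34),(ASV12,(ASV56,ASV9)))),(ASV73,(ASV75,ASV72))),((ASV40,ASV60),((ASV59,(ASV68,ASV28)),(ASV53,ASV39)))).
That clade contains 23 terminal taxa: ASV12, ASV15, ASV17, ASV28, ASV34, ASV39, ASV40, ASV41, ASV42, ASV43, ASV5, ASV53, ASV56, ASV59, ASV60, ASV64, ASV67, ASV68, ASV72, ASV73, ASV74, ASV75, ASV9.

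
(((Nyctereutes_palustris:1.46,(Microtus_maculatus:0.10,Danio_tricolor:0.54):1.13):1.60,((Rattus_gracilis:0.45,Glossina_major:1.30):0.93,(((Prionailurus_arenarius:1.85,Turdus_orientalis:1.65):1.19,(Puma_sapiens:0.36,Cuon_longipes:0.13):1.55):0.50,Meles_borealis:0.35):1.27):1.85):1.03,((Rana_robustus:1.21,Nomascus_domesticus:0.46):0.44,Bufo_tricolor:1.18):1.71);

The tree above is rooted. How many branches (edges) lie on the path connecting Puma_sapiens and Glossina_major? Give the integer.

6

The MRCA of Puma_sapiens and Glossina_major is the node subtending ((Rattus_gracilis,Glossina_major),(((Prionailurus_arenarius,Turdus_orientalis),(Puma_sapiens,Cuon_longipes)),Meles_borealis)).
From Puma_sapiens up to that node: 4 branches. From Glossina_major up to the same node: 2 branches. Total: 4 + 2 = 6.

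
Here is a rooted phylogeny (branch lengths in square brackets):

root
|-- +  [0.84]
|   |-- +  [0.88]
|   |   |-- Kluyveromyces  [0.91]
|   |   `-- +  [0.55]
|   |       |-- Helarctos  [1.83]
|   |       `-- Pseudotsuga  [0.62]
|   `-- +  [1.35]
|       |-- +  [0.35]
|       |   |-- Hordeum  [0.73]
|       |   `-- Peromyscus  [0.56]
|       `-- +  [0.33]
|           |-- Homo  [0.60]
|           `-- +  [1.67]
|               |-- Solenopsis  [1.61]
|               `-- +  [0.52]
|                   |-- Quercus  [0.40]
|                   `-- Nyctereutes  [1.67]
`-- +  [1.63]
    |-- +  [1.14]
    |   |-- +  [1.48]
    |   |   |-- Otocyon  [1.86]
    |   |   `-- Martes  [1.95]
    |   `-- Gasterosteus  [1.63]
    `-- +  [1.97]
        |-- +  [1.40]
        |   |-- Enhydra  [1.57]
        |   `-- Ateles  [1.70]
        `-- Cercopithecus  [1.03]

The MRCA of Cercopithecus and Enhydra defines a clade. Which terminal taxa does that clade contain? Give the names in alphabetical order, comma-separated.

Ateles, Cercopithecus, Enhydra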